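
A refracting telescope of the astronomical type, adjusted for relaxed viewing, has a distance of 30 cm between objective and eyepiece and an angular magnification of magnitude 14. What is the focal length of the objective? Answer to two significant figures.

28 cm

In normal adjustment the tube length equals f_obj + f_eye and |M| = f_obj/f_eye.
So f_obj = 14 f_eye and 14 f_eye + f_eye = 30 cm, giving f_eye = 30/15 = 2.000 cm and f_obj = 28.000 cm.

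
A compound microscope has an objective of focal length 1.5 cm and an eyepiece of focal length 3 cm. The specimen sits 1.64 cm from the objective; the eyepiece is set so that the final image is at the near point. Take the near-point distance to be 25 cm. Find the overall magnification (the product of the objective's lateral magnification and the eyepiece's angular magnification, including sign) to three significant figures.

-100

Objective: 1/d_i = 1/f_obj - 1/d_o = 1/1.5 - 1/1.64 = 0.05691 cm^-1, so d_i = 17.571 cm.
m_obj = -d_i/d_o = -17.571/1.64 = -10.714.
Eyepiece angular magnification (image at near point): M_eye = 1 + D/f_e = 1 + 25/3 = 9.333.
Overall M = m_obj x M_eye = (-10.714)(9.333) = -100.00.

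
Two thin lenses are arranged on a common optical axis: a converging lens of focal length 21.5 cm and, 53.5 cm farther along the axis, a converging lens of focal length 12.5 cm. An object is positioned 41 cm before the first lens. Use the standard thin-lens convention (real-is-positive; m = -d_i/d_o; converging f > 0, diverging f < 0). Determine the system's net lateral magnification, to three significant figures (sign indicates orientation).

-3.28

Applying the thin-lens equation to the first lens, 1/21.5 = 1/41 + 1/d_i1, which gives d_i1 = 45.205 cm.
Its lateral magnification is m_1 = -d_i1/d_o1 = -(45.205)/41 = -1.1026.
That image sits 8.295 cm in front of the second lens, so d_o2 = 8.295 cm.
Applying the thin-lens equation again with f_2 = 12.5 cm and d_o2 = 8.295 cm gives d_i2 = -24.657 cm.
m_2 = -(-24.657)/(8.295) = 2.9726.
The system's lateral magnification is m_1 m_2 = (-1.1026)(2.9726) = -3.2774.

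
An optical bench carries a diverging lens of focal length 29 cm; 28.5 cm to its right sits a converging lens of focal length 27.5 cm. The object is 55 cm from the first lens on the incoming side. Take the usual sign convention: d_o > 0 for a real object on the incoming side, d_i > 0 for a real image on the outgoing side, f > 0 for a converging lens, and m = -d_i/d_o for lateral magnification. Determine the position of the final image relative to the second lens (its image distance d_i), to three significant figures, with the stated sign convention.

Applying the thin-lens equation to the first lens, 1/(-29) = 1/55 + 1/d_i1, which gives d_i1 = -18.988 cm.
The intermediate image is virtual, 18.988 cm to the left of lens 1, so d_o2 = L - d_i1 = 28.5 - (-18.988) = 47.488 cm.
Applying the thin-lens equation again with f_2 = 27.5 cm and d_o2 = 47.488 cm gives d_i2 = 65.335 cm.

65.3 cm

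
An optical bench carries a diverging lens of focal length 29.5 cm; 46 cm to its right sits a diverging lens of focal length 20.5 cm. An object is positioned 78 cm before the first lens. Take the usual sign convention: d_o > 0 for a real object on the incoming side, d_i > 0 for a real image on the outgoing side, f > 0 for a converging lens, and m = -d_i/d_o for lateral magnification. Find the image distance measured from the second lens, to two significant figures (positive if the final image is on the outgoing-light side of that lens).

-16 cm

Applying the thin-lens equation to the first lens, 1/(-29.5) = 1/78 + 1/d_i1, which gives d_i1 = -21.405 cm.
With d_i1 < 0 the first image is virtual and lies on the object side; the object distance for lens 2 is d_o2 = 46 - (-21.405) = 67.405 cm.
Applying the thin-lens equation again with f_2 = -20.5 cm and d_o2 = 67.405 cm gives d_i2 = -15.719 cm.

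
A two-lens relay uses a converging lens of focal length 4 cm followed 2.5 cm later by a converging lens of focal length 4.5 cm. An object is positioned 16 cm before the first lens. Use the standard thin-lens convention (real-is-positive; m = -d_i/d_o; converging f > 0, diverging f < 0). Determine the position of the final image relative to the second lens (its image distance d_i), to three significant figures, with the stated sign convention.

First lens: d_i1 = 1/(1/4 - 1/16) = 5.333 cm.
This image would form 5.333 cm past lens 1, i.e. 2.833 cm beyond lens 2, so it is a virtual object for lens 2: d_o2 = 2.5 - 5.333 = -2.833 cm.
Second lens: d_i2 = 1/(1/4.5 - 1/(-2.833)) = 1.739 cm.

1.74 cm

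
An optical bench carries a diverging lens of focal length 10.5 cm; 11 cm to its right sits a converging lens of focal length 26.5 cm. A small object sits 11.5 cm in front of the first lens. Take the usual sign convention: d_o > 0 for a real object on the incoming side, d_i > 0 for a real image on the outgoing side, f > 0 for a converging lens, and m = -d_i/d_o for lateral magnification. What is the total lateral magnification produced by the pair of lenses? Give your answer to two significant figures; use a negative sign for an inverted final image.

Applying the thin-lens equation to the first lens, 1/(-10.5) = 1/11.5 + 1/d_i1, which gives d_i1 = -5.489 cm.
Its lateral magnification is m_1 = -d_i1/d_o1 = -(-5.489)/11.5 = 0.4773.
With d_i1 < 0 the first image is virtual and lies on the object side; the object distance for lens 2 is d_o2 = 11 - (-5.489) = 16.489 cm.
Applying the thin-lens equation again with f_2 = 26.5 cm and d_o2 = 16.489 cm gives d_i2 = -43.645 cm.
m_2 = -(-43.645)/(16.489) = 2.6470.
The system's lateral magnification is m_1 m_2 = (0.4773)(2.6470) = 1.2633.

1.3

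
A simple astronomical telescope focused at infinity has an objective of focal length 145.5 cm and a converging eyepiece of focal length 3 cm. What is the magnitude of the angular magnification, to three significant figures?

|M| = f_obj/|f_eye| = 145.5/3 = 48.500.

48.5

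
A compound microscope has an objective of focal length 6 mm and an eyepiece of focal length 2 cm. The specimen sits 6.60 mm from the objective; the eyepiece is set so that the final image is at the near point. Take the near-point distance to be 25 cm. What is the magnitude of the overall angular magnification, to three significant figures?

Convert to cm: f_obj = 6 mm = 0.6 cm; d_o = 6.60 mm = 0.66 cm.
Objective: 1/d_i = 1/f_obj - 1/d_o = 1/0.6 - 1/0.66 = 0.15152 cm^-1, so d_i = 6.600 cm.
m_obj = -d_i/d_o = -6.600/0.66 = -10.000.
Eyepiece angular magnification (image at near point): M_eye = 1 + D/f_e = 1 + 25/2 = 13.500.
Overall M = m_obj x M_eye = (-10.000)(13.500) = -135.00.
|M| = 135.00.

135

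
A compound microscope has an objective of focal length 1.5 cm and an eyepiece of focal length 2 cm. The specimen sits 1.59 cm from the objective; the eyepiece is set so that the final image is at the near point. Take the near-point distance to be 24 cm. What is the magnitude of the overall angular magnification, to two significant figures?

Objective: 1/d_i = 1/f_obj - 1/d_o = 1/1.5 - 1/1.59 = 0.03774 cm^-1, so d_i = 26.500 cm.
m_obj = -d_i/d_o = -26.500/1.59 = -16.667.
Eyepiece angular magnification (image at near point): M_eye = 1 + D/f_e = 1 + 24/2 = 13.000.
Overall M = m_obj x M_eye = (-16.667)(13.000) = -216.67.
|M| = 216.67.

220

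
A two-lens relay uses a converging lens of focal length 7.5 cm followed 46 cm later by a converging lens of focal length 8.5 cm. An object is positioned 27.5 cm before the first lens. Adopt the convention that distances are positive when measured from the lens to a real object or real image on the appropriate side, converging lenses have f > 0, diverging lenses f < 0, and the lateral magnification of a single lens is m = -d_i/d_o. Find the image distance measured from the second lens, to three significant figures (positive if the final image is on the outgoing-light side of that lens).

Applying the thin-lens equation to the first lens, 1/7.5 = 1/27.5 + 1/d_i1, which gives d_i1 = 10.312 cm.
Object distance for lens 2: d_o2 = 46 - 10.312 = 35.688 cm.
Applying the thin-lens equation again with f_2 = 8.5 cm and d_o2 = 35.688 cm gives d_i2 = 11.157 cm.

11.2 cm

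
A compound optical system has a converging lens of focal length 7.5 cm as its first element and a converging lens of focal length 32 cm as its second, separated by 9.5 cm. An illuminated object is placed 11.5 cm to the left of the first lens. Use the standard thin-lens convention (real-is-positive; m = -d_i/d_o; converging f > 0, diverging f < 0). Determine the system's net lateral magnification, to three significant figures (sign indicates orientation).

First lens: d_i1 = 1/(1/7.5 - 1/11.5) = 21.562 cm.
m_1 = -(21.562)/11.5 = -1.8750.
This image would form 21.562 cm past lens 1, i.e. 12.062 cm beyond lens 2, so it is a virtual object for lens 2: d_o2 = 9.5 - 21.562 = -12.062 cm.
Second lens: d_i2 = 1/(1/32 - 1/(-12.062)) = 8.760 cm.
m_2 = -(8.760)/(-12.062) = 0.7262.
Total m = m_1 x m_2 = (-1.8750)(0.7262) = -1.3617.

-1.36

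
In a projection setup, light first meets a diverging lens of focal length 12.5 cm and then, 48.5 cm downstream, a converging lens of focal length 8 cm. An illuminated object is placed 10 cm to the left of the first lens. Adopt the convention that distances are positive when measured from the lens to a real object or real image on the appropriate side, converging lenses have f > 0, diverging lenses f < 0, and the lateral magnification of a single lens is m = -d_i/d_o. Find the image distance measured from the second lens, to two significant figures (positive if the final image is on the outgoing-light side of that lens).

First lens: d_i1 = 1/(1/(-12.5) - 1/10) = -5.556 cm.
The intermediate image is virtual, 5.556 cm to the left of lens 1, so d_o2 = L - d_i1 = 48.5 - (-5.556) = 54.056 cm.
Second lens: d_i2 = 1/(1/8 - 1/(54.056)) = 9.390 cm.

9.4 cm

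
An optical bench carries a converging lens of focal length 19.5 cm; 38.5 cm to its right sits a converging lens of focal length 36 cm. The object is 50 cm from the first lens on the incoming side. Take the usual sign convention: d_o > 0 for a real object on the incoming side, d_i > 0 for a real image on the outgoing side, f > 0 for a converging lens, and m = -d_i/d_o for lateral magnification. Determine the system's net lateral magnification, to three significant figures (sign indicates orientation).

-0.781

Lens 1: 1/d_i1 = 1/f_1 - 1/d_o1 = 1/19.5 - 1/50 = 0.03128 cm^-1, so d_i1 = 31.967 cm.
m_1 = -(31.967)/50 = -0.6393.
Object distance for lens 2: d_o2 = 38.5 - 31.967 = 6.533 cm.
Lens 2: 1/d_i2 = 1/f_2 - 1/d_o2 = 1/36 - 1/(6.533) = -0.12530 cm^-1, so d_i2 = -7.981 cm.
m_2 = -(-7.981)/(6.533) = 1.2217.
Overall magnification: m = m_1 m_2 = -0.7811.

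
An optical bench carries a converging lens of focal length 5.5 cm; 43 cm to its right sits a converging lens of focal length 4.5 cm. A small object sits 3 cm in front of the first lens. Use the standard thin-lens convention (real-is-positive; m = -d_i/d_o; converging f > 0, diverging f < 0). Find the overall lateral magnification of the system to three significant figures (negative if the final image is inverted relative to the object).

-0.220

Applying the thin-lens equation to the first lens, 1/5.5 = 1/3 + 1/d_i1, which gives d_i1 = -6.600 cm.
Its lateral magnification is m_1 = -d_i1/d_o1 = -(-6.600)/3 = 2.2000.
With d_i1 < 0 the first image is virtual and lies on the object side; the object distance for lens 2 is d_o2 = 43 - (-6.600) = 49.600 cm.
Applying the thin-lens equation again with f_2 = 4.5 cm and d_o2 = 49.600 cm gives d_i2 = 4.949 cm.
m_2 = -(4.949)/(49.600) = -0.0998.
Total m = m_1 x m_2 = (2.2000)(-0.0998) = -0.2195.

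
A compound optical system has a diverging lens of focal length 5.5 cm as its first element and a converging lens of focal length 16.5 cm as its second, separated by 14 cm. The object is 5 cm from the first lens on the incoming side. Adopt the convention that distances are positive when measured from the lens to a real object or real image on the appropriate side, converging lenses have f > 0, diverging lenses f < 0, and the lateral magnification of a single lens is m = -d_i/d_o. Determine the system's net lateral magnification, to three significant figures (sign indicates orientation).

-72.6

Applying the thin-lens equation to the first lens, 1/(-5.5) = 1/5 + 1/d_i1, which gives d_i1 = -2.619 cm.
Its lateral magnification is m_1 = -d_i1/d_o1 = -(-2.619)/5 = 0.5238.
The intermediate image is virtual, 2.619 cm to the left of lens 1, so d_o2 = L - d_i1 = 14 - (-2.619) = 16.619 cm.
Applying the thin-lens equation again with f_2 = 16.5 cm and d_o2 = 16.619 cm gives d_i2 = 2303.400 cm.
m_2 = -(2303.400)/(16.619) = -138.6000.
Total m = m_1 x m_2 = (0.5238)(-138.6000) = -72.6000.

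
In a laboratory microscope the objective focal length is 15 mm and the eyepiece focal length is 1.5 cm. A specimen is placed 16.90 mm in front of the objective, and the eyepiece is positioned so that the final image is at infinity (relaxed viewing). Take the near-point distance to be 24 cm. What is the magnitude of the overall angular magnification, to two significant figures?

130

Convert to cm: f_obj = 15 mm = 1.5 cm; d_o = 16.90 mm = 1.69 cm.
Objective: 1/d_i = 1/f_obj - 1/d_o = 1/1.5 - 1/1.69 = 0.07495 cm^-1, so d_i = 13.342 cm.
m_obj = -d_i/d_o = -13.342/1.69 = -7.895.
Eyepiece angular magnification (image at infinity): M_eye = D/f_e = 24/1.5 = 16.000.
Overall M = m_obj x M_eye = (-7.895)(16.000) = -126.32.
|M| = 126.32.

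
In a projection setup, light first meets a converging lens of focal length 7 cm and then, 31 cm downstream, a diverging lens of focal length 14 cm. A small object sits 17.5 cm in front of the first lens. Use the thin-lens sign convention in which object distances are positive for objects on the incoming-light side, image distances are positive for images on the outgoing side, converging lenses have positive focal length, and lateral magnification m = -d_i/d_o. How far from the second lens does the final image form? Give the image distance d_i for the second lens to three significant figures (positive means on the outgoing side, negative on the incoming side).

Applying the thin-lens equation to the first lens, 1/7 = 1/17.5 + 1/d_i1, which gives d_i1 = 11.667 cm.
That image sits 19.333 cm in front of the second lens, so d_o2 = 19.333 cm.
Applying the thin-lens equation again with f_2 = -14 cm and d_o2 = 19.333 cm gives d_i2 = -8.120 cm.

-8.12 cm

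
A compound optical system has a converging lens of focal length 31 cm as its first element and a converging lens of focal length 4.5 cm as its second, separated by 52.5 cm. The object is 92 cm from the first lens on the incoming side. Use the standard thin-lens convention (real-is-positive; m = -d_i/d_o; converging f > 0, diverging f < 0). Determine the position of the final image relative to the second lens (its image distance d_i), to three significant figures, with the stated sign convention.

Applying the thin-lens equation to the first lens, 1/31 = 1/92 + 1/d_i1, which gives d_i1 = 46.754 cm.
That image sits 5.746 cm in front of the second lens, so d_o2 = 5.746 cm.
Applying the thin-lens equation again with f_2 = 4.5 cm and d_o2 = 5.746 cm gives d_i2 = 20.753 cm.

20.8 cm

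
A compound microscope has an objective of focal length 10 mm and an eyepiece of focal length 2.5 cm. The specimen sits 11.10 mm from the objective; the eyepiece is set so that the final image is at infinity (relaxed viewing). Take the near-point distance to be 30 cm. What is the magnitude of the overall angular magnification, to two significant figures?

110

Convert to cm: f_obj = 10 mm = 1 cm; d_o = 11.10 mm = 1.11 cm.
Objective: 1/d_i = 1/f_obj - 1/d_o = 1/1 - 1/1.11 = 0.09910 cm^-1, so d_i = 10.091 cm.
m_obj = -d_i/d_o = -10.091/1.11 = -9.091.
Eyepiece angular magnification (image at infinity): M_eye = D/f_e = 30/2.5 = 12.000.
Overall M = m_obj x M_eye = (-9.091)(12.000) = -109.09.
|M| = 109.09.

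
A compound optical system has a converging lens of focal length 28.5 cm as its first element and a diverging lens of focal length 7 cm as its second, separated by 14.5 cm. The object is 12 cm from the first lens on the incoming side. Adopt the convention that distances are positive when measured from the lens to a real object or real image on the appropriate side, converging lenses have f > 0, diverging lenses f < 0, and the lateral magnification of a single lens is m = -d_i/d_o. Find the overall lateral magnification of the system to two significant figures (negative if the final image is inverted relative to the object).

First lens: d_i1 = 1/(1/28.5 - 1/12) = -20.727 cm.
m_1 = -(-20.727)/12 = 1.7273.
The intermediate image is virtual, 20.727 cm to the left of lens 1, so d_o2 = L - d_i1 = 14.5 - (-20.727) = 35.227 cm.
Second lens: d_i2 = 1/(1/(-7) - 1/(35.227)) = -5.840 cm.
m_2 = -(-5.840)/(35.227) = 0.1658.
Total m = m_1 x m_2 = (1.7273)(0.1658) = 0.2863.

0.29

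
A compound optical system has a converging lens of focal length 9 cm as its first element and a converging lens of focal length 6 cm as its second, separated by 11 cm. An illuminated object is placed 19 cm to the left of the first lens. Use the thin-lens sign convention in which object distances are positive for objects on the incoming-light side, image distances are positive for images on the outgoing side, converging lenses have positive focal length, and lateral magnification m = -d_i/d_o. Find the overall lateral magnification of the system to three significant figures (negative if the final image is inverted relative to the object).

Applying the thin-lens equation to the first lens, 1/9 = 1/19 + 1/d_i1, which gives d_i1 = 17.100 cm.
Its lateral magnification is m_1 = -d_i1/d_o1 = -(17.100)/19 = -0.9000.
Since 17.100 cm > 11 cm, the first image lies past the second lens and serves as a virtual object: d_o2 = L - d_i1 = -6.100 cm.
Applying the thin-lens equation again with f_2 = 6 cm and d_o2 = -6.100 cm gives d_i2 = 3.025 cm.
m_2 = -(3.025)/(-6.100) = 0.4959.
Total m = m_1 x m_2 = (-0.9000)(0.4959) = -0.4463.

-0.446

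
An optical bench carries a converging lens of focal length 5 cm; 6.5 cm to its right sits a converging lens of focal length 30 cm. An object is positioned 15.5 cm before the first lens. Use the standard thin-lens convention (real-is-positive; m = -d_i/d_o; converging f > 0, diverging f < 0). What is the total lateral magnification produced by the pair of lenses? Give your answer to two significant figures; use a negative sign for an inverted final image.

-0.46

Applying the thin-lens equation to the first lens, 1/5 = 1/15.5 + 1/d_i1, which gives d_i1 = 7.381 cm.
Its lateral magnification is m_1 = -d_i1/d_o1 = -(7.381)/15.5 = -0.4762.
This image would form 7.381 cm past lens 1, i.e. 0.881 cm beyond lens 2, so it is a virtual object for lens 2: d_o2 = 6.5 - 7.381 = -0.881 cm.
Applying the thin-lens equation again with f_2 = 30 cm and d_o2 = -0.881 cm gives d_i2 = 0.856 cm.
m_2 = -(0.856)/(-0.881) = 0.9715.
Total m = m_1 x m_2 = (-0.4762)(0.9715) = -0.4626.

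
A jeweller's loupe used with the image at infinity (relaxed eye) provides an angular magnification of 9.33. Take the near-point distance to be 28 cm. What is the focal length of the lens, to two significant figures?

For the image at infinity, M = D/f.
f = D/M = 28/9.33 = 3.001 cm.

3.0 cm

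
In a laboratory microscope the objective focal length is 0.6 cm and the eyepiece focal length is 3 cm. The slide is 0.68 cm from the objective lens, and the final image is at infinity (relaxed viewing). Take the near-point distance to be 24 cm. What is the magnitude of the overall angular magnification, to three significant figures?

Objective: 1/d_i = 1/f_obj - 1/d_o = 1/0.6 - 1/0.68 = 0.19608 cm^-1, so d_i = 5.100 cm.
m_obj = -d_i/d_o = -5.100/0.68 = -7.500.
Eyepiece angular magnification (image at infinity): M_eye = D/f_e = 24/3 = 8.000.
Overall M = m_obj x M_eye = (-7.500)(8.000) = -60.00.
|M| = 60.00.

60.0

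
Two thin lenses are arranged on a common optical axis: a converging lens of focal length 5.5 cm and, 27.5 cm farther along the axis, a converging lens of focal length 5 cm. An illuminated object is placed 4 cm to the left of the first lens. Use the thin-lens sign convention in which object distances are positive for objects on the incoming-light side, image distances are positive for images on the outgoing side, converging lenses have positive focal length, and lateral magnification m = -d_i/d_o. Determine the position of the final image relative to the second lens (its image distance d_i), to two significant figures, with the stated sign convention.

First lens: d_i1 = 1/(1/5.5 - 1/4) = -14.667 cm.
With d_i1 < 0 the first image is virtual and lies on the object side; the object distance for lens 2 is d_o2 = 27.5 - (-14.667) = 42.167 cm.
Second lens: d_i2 = 1/(1/5 - 1/(42.167)) = 5.673 cm.

5.7 cm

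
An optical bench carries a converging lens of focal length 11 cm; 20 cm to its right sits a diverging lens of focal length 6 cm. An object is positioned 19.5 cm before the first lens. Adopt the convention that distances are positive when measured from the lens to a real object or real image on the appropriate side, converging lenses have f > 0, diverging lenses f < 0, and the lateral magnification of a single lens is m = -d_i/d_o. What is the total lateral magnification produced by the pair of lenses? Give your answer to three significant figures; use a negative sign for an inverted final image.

Lens 1: 1/d_i1 = 1/f_1 - 1/d_o1 = 1/11 - 1/19.5 = 0.03963 cm^-1, so d_i1 = 25.235 cm.
m_1 = -(25.235)/19.5 = -1.2941.
Since 25.235 cm > 20 cm, the first image lies past the second lens and serves as a virtual object: d_o2 = L - d_i1 = -5.235 cm.
Lens 2: 1/d_i2 = 1/f_2 - 1/d_o2 = 1/(-6) - 1/(-5.235) = 0.02434 cm^-1, so d_i2 = 41.077 cm.
m_2 = -(41.077)/(-5.235) = 7.8462.
The system's lateral magnification is m_1 m_2 = (-1.2941)(7.8462) = -10.1538.

-10.2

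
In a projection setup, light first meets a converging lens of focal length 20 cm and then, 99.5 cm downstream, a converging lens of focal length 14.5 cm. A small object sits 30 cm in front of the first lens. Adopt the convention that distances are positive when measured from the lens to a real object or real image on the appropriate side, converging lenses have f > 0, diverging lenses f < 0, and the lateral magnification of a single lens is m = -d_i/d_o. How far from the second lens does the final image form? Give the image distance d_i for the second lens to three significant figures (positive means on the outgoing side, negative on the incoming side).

Applying the thin-lens equation to the first lens, 1/20 = 1/30 + 1/d_i1, which gives d_i1 = 60.000 cm.
The intermediate image is 60.000 cm to the right of lens 1, so d_o2 = L - d_i1 = 99.5 - 60.000 = 39.500 cm.
Applying the thin-lens equation again with f_2 = 14.5 cm and d_o2 = 39.500 cm gives d_i2 = 22.910 cm.

22.9 cm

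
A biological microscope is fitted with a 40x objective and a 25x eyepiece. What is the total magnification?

1000

The overall magnification of a compound microscope is the product of the objective and eyepiece magnifications:
M = M_obj x M_eye = 40 x 25 = 1000.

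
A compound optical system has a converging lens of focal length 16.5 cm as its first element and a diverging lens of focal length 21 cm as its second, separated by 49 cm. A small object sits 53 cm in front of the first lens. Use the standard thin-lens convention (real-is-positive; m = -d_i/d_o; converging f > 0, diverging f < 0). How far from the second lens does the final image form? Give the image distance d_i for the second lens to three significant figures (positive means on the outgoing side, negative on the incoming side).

Lens 1: 1/d_i1 = 1/f_1 - 1/d_o1 = 1/16.5 - 1/53 = 0.04174 cm^-1, so d_i1 = 23.959 cm.
That image sits 25.041 cm in front of the second lens, so d_o2 = 25.041 cm.
Lens 2: 1/d_i2 = 1/f_2 - 1/d_o2 = 1/(-21) - 1/(25.041) = -0.08755 cm^-1, so d_i2 = -11.422 cm.

-11.4 cm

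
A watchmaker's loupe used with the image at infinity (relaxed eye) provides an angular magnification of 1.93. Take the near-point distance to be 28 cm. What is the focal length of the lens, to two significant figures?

For the image at infinity, M = D/f.
f = D/M = 28/1.93 = 14.508 cm.

15 cm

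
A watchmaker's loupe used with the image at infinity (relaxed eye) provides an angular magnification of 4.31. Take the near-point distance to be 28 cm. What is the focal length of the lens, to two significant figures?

For the image at infinity, M = D/f.
f = D/M = 28/4.31 = 6.497 cm.

6.5 cm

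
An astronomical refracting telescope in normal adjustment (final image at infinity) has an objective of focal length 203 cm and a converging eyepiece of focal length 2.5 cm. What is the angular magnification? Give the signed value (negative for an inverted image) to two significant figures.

M = -f_obj/f_eye = -203/(2.5) = -81.200.

-81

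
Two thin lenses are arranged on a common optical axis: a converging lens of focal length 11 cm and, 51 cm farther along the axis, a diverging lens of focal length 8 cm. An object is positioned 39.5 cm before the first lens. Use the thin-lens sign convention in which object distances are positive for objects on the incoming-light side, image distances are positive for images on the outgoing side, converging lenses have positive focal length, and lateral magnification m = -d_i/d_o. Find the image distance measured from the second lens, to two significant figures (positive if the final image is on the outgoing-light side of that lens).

Applying the thin-lens equation to the first lens, 1/11 = 1/39.5 + 1/d_i1, which gives d_i1 = 15.246 cm.
The intermediate image is 15.246 cm to the right of lens 1, so d_o2 = L - d_i1 = 51 - 15.246 = 35.754 cm.
Applying the thin-lens equation again with f_2 = -8 cm and d_o2 = 35.754 cm gives d_i2 = -6.537 cm.

-6.5 cm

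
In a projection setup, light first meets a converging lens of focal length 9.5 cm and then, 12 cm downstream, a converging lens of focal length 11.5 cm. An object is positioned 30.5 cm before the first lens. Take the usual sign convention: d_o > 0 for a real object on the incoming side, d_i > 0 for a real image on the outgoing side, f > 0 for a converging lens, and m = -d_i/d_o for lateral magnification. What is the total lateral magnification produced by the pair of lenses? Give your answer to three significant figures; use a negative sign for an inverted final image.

-0.391

Applying the thin-lens equation to the first lens, 1/9.5 = 1/30.5 + 1/d_i1, which gives d_i1 = 13.798 cm.
Its lateral magnification is m_1 = -d_i1/d_o1 = -(13.798)/30.5 = -0.4524.
Since 13.798 cm > 12 cm, the first image lies past the second lens and serves as a virtual object: d_o2 = L - d_i1 = -1.798 cm.
Applying the thin-lens equation again with f_2 = 11.5 cm and d_o2 = -1.798 cm gives d_i2 = 1.555 cm.
m_2 = -(1.555)/(-1.798) = 0.8648.
Overall magnification: m = m_1 m_2 = -0.3912.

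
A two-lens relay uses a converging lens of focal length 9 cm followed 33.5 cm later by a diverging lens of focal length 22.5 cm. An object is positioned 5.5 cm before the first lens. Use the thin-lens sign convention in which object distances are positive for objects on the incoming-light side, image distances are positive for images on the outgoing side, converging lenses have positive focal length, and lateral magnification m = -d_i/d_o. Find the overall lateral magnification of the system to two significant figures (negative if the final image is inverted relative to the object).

0.82

Lens 1: 1/d_i1 = 1/f_1 - 1/d_o1 = 1/9 - 1/5.5 = -0.07071 cm^-1, so d_i1 = -14.143 cm.
m_1 = -(-14.143)/5.5 = 2.5714.
With d_i1 < 0 the first image is virtual and lies on the object side; the object distance for lens 2 is d_o2 = 33.5 - (-14.143) = 47.643 cm.
Lens 2: 1/d_i2 = 1/f_2 - 1/d_o2 = 1/(-22.5) - 1/(47.643) = -0.06543 cm^-1, so d_i2 = -15.283 cm.
m_2 = -(-15.283)/(47.643) = 0.3208.
Total m = m_1 x m_2 = (2.5714)(0.3208) = 0.8248.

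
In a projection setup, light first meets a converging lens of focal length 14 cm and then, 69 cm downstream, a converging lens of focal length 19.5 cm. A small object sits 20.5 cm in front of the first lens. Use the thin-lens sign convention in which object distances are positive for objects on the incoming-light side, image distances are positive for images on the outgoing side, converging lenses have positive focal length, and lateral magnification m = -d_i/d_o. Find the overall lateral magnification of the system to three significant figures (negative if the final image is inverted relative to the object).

7.86

First lens: d_i1 = 1/(1/14 - 1/20.5) = 44.154 cm.
m_1 = -(44.154)/20.5 = -2.1538.
That image sits 24.846 cm in front of the second lens, so d_o2 = 24.846 cm.
Second lens: d_i2 = 1/(1/19.5 - 1/(24.846)) = 90.626 cm.
m_2 = -(90.626)/(24.846) = -3.6475.
Total m = m_1 x m_2 = (-2.1538)(-3.6475) = 7.8561.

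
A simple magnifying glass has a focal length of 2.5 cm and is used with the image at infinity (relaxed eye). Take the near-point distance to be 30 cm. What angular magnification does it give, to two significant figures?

12

M = D/f = 30/2.5 = 12.000.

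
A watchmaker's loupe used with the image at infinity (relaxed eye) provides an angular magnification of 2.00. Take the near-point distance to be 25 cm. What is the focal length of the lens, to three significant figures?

12.5 cm

For the image at infinity, M = D/f.
f = D/M = 25/2.0 = 12.500 cm.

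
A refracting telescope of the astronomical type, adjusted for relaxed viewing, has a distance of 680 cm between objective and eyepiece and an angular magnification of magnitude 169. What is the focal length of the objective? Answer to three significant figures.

676 cm

In normal adjustment the tube length equals f_obj + f_eye and |M| = f_obj/f_eye.
So f_obj = 169 f_eye and 169 f_eye + f_eye = 680 cm, giving f_eye = 680/170 = 4.000 cm and f_obj = 676.000 cm.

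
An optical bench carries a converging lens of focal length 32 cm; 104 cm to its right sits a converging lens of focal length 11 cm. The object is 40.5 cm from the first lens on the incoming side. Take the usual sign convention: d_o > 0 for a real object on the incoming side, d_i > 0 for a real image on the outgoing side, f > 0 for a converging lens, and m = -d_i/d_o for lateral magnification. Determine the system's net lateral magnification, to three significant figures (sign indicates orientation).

Applying the thin-lens equation to the first lens, 1/32 = 1/40.5 + 1/d_i1, which gives d_i1 = 152.471 cm.
Its lateral magnification is m_1 = -d_i1/d_o1 = -(152.471)/40.5 = -3.7647.
This image would form 152.471 cm past lens 1, i.e. 48.471 cm beyond lens 2, so it is a virtual object for lens 2: d_o2 = 104 - 152.471 = -48.471 cm.
Applying the thin-lens equation again with f_2 = 11 cm and d_o2 = -48.471 cm gives d_i2 = 8.965 cm.
m_2 = -(8.965)/(-48.471) = 0.1850.
Overall magnification: m = m_1 m_2 = -0.6963.

-0.696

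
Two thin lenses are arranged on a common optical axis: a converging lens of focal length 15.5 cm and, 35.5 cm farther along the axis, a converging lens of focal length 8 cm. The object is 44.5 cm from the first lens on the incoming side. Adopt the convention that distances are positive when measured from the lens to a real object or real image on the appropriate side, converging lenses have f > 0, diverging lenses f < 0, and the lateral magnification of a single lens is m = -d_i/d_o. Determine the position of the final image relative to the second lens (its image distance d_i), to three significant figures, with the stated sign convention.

25.2 cm

First lens: d_i1 = 1/(1/15.5 - 1/44.5) = 23.784 cm.
The intermediate image is 23.784 cm to the right of lens 1, so d_o2 = L - d_i1 = 35.5 - 23.784 = 11.716 cm.
Second lens: d_i2 = 1/(1/8 - 1/(11.716)) = 25.225 cm.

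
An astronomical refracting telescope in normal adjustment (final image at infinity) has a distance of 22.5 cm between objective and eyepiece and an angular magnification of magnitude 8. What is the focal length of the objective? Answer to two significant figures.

20 cm

In normal adjustment the tube length equals f_obj + f_eye and |M| = f_obj/f_eye.
So f_obj = 8 f_eye and 8 f_eye + f_eye = 22.5 cm, giving f_eye = 22.5/9 = 2.500 cm and f_obj = 20.000 cm.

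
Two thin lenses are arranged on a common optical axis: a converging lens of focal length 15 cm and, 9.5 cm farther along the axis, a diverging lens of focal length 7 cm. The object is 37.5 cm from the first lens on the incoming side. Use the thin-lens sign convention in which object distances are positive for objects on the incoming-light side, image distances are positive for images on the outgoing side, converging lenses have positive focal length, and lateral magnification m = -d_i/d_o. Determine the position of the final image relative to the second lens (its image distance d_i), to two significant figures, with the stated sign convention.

Lens 1: 1/d_i1 = 1/f_1 - 1/d_o1 = 1/15 - 1/37.5 = 0.04000 cm^-1, so d_i1 = 25.000 cm.
This image would form 25.000 cm past lens 1, i.e. 15.500 cm beyond lens 2, so it is a virtual object for lens 2: d_o2 = 9.5 - 25.000 = -15.500 cm.
Lens 2: 1/d_i2 = 1/f_2 - 1/d_o2 = 1/(-7) - 1/(-15.500) = -0.07834 cm^-1, so d_i2 = -12.765 cm.

-13 cm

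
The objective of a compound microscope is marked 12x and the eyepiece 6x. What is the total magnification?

72

The overall magnification of a compound microscope is the product of the objective and eyepiece magnifications:
M = M_obj x M_eye = 12 x 6 = 72.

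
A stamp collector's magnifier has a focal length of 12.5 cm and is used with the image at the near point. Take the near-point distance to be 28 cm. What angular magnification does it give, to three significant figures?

M = 1 + D/f = 1 + 28/12.5 = 3.240.

3.24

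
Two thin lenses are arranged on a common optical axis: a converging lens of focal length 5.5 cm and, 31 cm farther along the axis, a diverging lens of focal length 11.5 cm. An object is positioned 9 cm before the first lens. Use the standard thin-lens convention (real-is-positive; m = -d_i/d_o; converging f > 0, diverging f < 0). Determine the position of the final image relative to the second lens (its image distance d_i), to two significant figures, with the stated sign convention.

Lens 1: 1/d_i1 = 1/f_1 - 1/d_o1 = 1/5.5 - 1/9 = 0.07071 cm^-1, so d_i1 = 14.143 cm.
That image sits 16.857 cm in front of the second lens, so d_o2 = 16.857 cm.
Lens 2: 1/d_i2 = 1/f_2 - 1/d_o2 = 1/(-11.5) - 1/(16.857) = -0.14628 cm^-1, so d_i2 = -6.836 cm.

-6.8 cm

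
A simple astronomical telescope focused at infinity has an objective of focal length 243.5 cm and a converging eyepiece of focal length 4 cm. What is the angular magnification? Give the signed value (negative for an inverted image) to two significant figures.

-61

M = -f_obj/f_eye = -243.5/(4) = -60.875.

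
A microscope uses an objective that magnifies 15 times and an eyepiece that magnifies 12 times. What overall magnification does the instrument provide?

The overall magnification of a compound microscope is the product of the objective and eyepiece magnifications:
M = M_obj x M_eye = 15 x 12 = 180.

180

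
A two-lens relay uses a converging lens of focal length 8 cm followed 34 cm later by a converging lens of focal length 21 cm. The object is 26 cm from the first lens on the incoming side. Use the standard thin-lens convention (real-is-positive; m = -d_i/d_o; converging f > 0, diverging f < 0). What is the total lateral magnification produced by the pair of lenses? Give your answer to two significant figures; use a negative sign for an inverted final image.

Lens 1: 1/d_i1 = 1/f_1 - 1/d_o1 = 1/8 - 1/26 = 0.08654 cm^-1, so d_i1 = 11.556 cm.
m_1 = -(11.556)/26 = -0.4444.
The intermediate image is 11.556 cm to the right of lens 1, so d_o2 = L - d_i1 = 34 - 11.556 = 22.444 cm.
Lens 2: 1/d_i2 = 1/f_2 - 1/d_o2 = 1/21 - 1/(22.444) = 0.00306 cm^-1, so d_i2 = 326.308 cm.
m_2 = -(326.308)/(22.444) = -14.5385.
Overall magnification: m = m_1 m_2 = 6.4615.

6.5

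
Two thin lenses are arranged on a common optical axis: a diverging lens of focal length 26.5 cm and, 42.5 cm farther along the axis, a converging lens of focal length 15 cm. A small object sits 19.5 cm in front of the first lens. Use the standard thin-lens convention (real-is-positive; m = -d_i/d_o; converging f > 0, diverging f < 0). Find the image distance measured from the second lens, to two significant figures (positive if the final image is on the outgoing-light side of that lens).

21 cm

First lens: d_i1 = 1/(1/(-26.5) - 1/19.5) = -11.234 cm.
With d_i1 < 0 the first image is virtual and lies on the object side; the object distance for lens 2 is d_o2 = 42.5 - (-11.234) = 53.734 cm.
Second lens: d_i2 = 1/(1/15 - 1/(53.734)) = 20.809 cm.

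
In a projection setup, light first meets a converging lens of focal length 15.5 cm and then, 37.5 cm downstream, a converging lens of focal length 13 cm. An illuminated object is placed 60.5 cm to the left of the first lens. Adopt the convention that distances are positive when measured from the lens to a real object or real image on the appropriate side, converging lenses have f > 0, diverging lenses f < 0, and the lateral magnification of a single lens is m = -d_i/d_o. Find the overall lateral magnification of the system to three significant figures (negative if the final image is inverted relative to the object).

First lens: d_i1 = 1/(1/15.5 - 1/60.5) = 20.839 cm.
m_1 = -(20.839)/60.5 = -0.3444.
Object distance for lens 2: d_o2 = 37.5 - 20.839 = 16.661 cm.
Second lens: d_i2 = 1/(1/13 - 1/(16.661)) = 59.161 cm.
m_2 = -(59.161)/(16.661) = -3.5508.
Total m = m_1 x m_2 = (-0.3444)(-3.5508) = 1.2231.

1.22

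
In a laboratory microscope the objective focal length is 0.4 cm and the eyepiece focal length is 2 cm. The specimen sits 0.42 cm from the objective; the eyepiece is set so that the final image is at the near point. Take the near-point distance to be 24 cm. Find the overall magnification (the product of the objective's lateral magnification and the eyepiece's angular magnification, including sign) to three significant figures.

-260

Objective: 1/d_i = 1/f_obj - 1/d_o = 1/0.4 - 1/0.42 = 0.11905 cm^-1, so d_i = 8.400 cm.
m_obj = -d_i/d_o = -8.400/0.42 = -20.000.
Eyepiece angular magnification (image at near point): M_eye = 1 + D/f_e = 1 + 24/2 = 13.000.
Overall M = m_obj x M_eye = (-20.000)(13.000) = -260.00.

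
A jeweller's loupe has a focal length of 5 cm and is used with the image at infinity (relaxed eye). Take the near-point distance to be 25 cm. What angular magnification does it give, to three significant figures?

5.00

M = D/f = 25/5 = 5.000.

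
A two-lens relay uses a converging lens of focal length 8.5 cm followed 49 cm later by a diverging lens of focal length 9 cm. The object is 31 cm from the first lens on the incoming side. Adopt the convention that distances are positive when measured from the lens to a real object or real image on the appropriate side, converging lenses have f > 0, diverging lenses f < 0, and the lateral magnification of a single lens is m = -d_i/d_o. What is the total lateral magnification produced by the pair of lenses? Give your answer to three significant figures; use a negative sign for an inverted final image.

Applying the thin-lens equation to the first lens, 1/8.5 = 1/31 + 1/d_i1, which gives d_i1 = 11.711 cm.
Its lateral magnification is m_1 = -d_i1/d_o1 = -(11.711)/31 = -0.3778.
Object distance for lens 2: d_o2 = 49 - 11.711 = 37.289 cm.
Applying the thin-lens equation again with f_2 = -9 cm and d_o2 = 37.289 cm gives d_i2 = -7.250 cm.
m_2 = -(-7.250)/(37.289) = 0.1944.
The system's lateral magnification is m_1 m_2 = (-0.3778)(0.1944) = -0.0735.

-0.0735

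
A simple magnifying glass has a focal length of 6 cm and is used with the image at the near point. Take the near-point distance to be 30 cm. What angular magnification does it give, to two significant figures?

6.0

M = 1 + D/f = 1 + 30/6 = 6.000.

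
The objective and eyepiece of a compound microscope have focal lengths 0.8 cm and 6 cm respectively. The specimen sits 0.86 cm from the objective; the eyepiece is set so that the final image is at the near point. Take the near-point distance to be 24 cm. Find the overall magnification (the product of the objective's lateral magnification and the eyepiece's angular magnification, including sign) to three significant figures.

Objective: 1/d_i = 1/f_obj - 1/d_o = 1/0.8 - 1/0.86 = 0.08721 cm^-1, so d_i = 11.467 cm.
m_obj = -d_i/d_o = -11.467/0.86 = -13.333.
Eyepiece angular magnification (image at near point): M_eye = 1 + D/f_e = 1 + 24/6 = 5.000.
Overall M = m_obj x M_eye = (-13.333)(5.000) = -66.67.

-66.7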